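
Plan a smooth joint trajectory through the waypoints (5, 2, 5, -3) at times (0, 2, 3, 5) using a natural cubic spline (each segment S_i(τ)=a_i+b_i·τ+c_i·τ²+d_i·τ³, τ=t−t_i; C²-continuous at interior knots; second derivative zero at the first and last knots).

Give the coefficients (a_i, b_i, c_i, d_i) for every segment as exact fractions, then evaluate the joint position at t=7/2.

  seg 0: a=5 b=-241/70 c=0 d=17/35
  seg 1: a=2 b=167/70 c=102/35 d=-23/10
  seg 2: a=5 b=46/35 c=-279/70 d=93/140
S(7/2) = 759/160

Δ: Δ0=-3/2, Δ1=3, Δ2=-4
row 1: diag=6, rhs=27; c'=1/6, d'=9/2
row 2: denom=6−1·1/6=35/6; d'=(-42−1·9/2)/(35/6)=-279/35
back: M2=-279/35
back: M1=9/2−1/6·-279/35=204/35
M: M0=0, M1=204/35, M2=-279/35, M3=0
seg 0: a=5, c=M0/2=0, d=(M1−M0)/(6·2)=17/35, b=Δ0−h0·(2M0+M1)/6=-241/70
seg 1: a=2, c=M1/2=102/35, d=(M2−M1)/(6·1)=-23/10, b=Δ1−h1·(2M1+M2)/6=167/70
seg 2: a=5, c=M2/2=-279/70, d=(M3−M2)/(6·2)=93/140, b=Δ2−h2·(2M2+M3)/6=46/35
t_q=7/2 → seg 2, τ=1/2; S=5+46/35·τ+-279/70·τ²+93/140·τ³=759/160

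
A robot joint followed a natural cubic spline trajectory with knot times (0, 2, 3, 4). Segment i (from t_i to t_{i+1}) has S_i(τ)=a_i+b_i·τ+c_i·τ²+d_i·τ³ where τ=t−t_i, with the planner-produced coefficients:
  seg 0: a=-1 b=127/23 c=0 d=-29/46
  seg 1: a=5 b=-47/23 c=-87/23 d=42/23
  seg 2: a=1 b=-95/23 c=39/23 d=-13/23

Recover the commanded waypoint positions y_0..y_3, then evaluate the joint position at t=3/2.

y_0=-1 y_1=5 y_2=1 y_3=-2
S(3/2) = 1897/368

y_0 = S_0(0) = a_0 = -1
y_1 = S_1(0) = a_1 = 5
y_2 = S_2(0) = a_2 = 1
y_3 = S_2(1) = -2
t_q=3/2 is in segment 0 (τ=3/2); S_0(τ)=1897/368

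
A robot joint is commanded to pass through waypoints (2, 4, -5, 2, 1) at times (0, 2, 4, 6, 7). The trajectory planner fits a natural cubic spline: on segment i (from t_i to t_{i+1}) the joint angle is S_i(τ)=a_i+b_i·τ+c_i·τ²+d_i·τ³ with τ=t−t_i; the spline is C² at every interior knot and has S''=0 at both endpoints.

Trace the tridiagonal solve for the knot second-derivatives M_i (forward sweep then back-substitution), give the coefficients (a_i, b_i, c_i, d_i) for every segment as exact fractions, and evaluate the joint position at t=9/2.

Δ: Δ0=1, Δ1=-9/2, Δ2=7/2, Δ3=-1
row 1: diag=8, rhs=-33; c'=1/4, d'=-33/8
row 2: denom=8−2·1/4=15/2; d'=(48−2·-33/8)/(15/2)=15/2
row 3: denom=6−2·4/15=82/15; d'=(-27−2·15/2)/(82/15)=-315/41
back: M3=-315/41
back: M2=15/2−4/15·-315/41=783/82
back: M1=-33/8−1/4·783/82=-267/41
M: M0=0, M1=-267/41, M2=783/82, M3=-315/41, M4=0
seg 0: a=2, c=M0/2=0, d=(M1−M0)/(6·2)=-89/164, b=Δ0−h0·(2M0+M1)/6=130/41
seg 1: a=4, c=M1/2=-267/82, d=(M2−M1)/(6·2)=439/328, b=Δ1−h1·(2M1+M2)/6=-137/41
seg 2: a=-5, c=M2/2=783/164, d=(M3−M2)/(6·2)=-471/328, b=Δ2−h2·(2M2+M3)/6=-25/82
seg 3: a=2, c=M3/2=-315/82, d=(M4−M3)/(6·1)=105/82, b=Δ3−h3·(2M3+M4)/6=64/41
t_q=9/2 → seg 2, τ=1/2; S=-5+-25/82·τ+783/164·τ²+-471/328·τ³=-10859/2624

  seg 0: a=2 b=130/41 c=0 d=-89/164
  seg 1: a=4 b=-137/41 c=-267/82 d=439/328
  seg 2: a=-5 b=-25/82 c=783/164 d=-471/328
  seg 3: a=2 b=64/41 c=-315/82 d=105/82
S(9/2) = -10859/2624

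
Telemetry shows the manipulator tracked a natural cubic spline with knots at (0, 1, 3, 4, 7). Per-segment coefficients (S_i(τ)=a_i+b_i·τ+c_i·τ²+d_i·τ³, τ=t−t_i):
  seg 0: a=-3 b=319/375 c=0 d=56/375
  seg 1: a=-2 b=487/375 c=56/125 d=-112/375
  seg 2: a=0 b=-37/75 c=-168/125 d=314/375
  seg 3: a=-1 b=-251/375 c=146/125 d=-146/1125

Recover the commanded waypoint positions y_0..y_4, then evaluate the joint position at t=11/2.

y_0 = S_0(0) = a_0 = -3
y_1 = S_1(0) = a_1 = -2
y_2 = S_2(0) = a_2 = 0
y_3 = S_3(0) = a_3 = -1
y_4 = S_3(3) = 4
t_q=11/2 is in segment 3 (τ=3/2); S_3(τ)=93/500

y_0=-3 y_1=-2 y_2=0 y_3=-1 y_4=4
S(11/2) = 93/500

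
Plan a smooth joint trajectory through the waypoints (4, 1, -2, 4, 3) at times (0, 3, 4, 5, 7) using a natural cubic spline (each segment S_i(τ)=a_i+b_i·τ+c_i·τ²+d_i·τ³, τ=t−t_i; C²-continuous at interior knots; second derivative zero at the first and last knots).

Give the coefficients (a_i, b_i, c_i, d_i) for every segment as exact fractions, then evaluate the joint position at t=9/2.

  seg 0: a=4 b=283/356 c=0 d=-71/356
  seg 1: a=1 b=-817/178 c=-639/356 d=1205/356
  seg 2: a=-2 b=703/356 c=744/89 d=-1543/356
  seg 3: a=4 b=1013/178 c=-1653/356 d=551/712
S(9/2) = 1525/2848

Δ: Δ0=-1, Δ1=-3, Δ2=6, Δ3=-1/2
row 1: diag=8, rhs=-12; c'=1/8, d'=-3/2
row 2: denom=4−1·1/8=31/8; d'=(54−1·-3/2)/(31/8)=444/31
row 3: denom=6−1·8/31=178/31; d'=(-39−1·444/31)/(178/31)=-1653/178
back: M3=-1653/178
back: M2=444/31−8/31·-1653/178=1488/89
back: M1=-3/2−1/8·1488/89=-639/178
M: M0=0, M1=-639/178, M2=1488/89, M3=-1653/178, M4=0
seg 0: a=4, c=M0/2=0, d=(M1−M0)/(6·3)=-71/356, b=Δ0−h0·(2M0+M1)/6=283/356
seg 1: a=1, c=M1/2=-639/356, d=(M2−M1)/(6·1)=1205/356, b=Δ1−h1·(2M1+M2)/6=-817/178
seg 2: a=-2, c=M2/2=744/89, d=(M3−M2)/(6·1)=-1543/356, b=Δ2−h2·(2M2+M3)/6=703/356
seg 3: a=4, c=M3/2=-1653/356, d=(M4−M3)/(6·2)=551/712, b=Δ3−h3·(2M3+M4)/6=1013/178
t_q=9/2 → seg 2, τ=1/2; S=-2+703/356·τ+744/89·τ²+-1543/356·τ³=1525/2848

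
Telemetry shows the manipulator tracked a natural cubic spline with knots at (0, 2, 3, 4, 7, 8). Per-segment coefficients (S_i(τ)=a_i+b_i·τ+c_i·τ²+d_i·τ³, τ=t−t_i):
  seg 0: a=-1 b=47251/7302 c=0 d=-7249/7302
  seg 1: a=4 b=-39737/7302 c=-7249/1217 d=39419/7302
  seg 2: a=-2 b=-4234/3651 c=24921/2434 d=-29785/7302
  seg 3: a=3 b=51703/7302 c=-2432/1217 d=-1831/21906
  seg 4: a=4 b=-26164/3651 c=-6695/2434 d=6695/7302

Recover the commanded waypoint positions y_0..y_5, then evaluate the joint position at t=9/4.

y_0 = S_0(0) = a_0 = -1
y_1 = S_1(0) = a_1 = 4
y_2 = S_2(0) = a_2 = -2
y_3 = S_3(0) = a_3 = 3
y_4 = S_4(0) = a_4 = 4
y_5 = S_4(1) = -5
t_q=9/4 is in segment 1 (τ=1/4); S_1(τ)=366321/155776

y_0=-1 y_1=4 y_2=-2 y_3=3 y_4=4 y_5=-5
S(9/4) = 366321/155776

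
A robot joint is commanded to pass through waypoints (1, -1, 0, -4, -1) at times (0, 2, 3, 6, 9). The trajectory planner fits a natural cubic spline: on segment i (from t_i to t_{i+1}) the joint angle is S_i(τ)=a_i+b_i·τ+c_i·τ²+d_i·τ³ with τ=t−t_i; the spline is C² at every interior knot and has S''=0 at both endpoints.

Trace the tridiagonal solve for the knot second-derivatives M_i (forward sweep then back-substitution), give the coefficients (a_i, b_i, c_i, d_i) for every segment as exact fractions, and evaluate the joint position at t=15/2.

  seg 0: a=1 b=-464/255 c=0 d=209/1020
  seg 1: a=-1 b=163/255 c=209/170 d=-443/510
  seg 2: a=0 b=251/510 c=-117/85 d=235/918
  seg 3: a=-4 b=-218/255 c=473/510 d=-473/4590
S(15/2) = -4819/1360

Δ: Δ0=-1, Δ1=1, Δ2=-4/3, Δ3=1
row 1: diag=6, rhs=12; c'=1/6, d'=2
row 2: denom=8−1·1/6=47/6; d'=(-14−1·2)/(47/6)=-96/47
row 3: denom=12−3·18/47=510/47; d'=(14−3·-96/47)/(510/47)=473/255
back: M3=473/255
back: M2=-96/47−18/47·473/255=-234/85
back: M1=2−1/6·-234/85=209/85
M: M0=0, M1=209/85, M2=-234/85, M3=473/255, M4=0
seg 0: a=1, c=M0/2=0, d=(M1−M0)/(6·2)=209/1020, b=Δ0−h0·(2M0+M1)/6=-464/255
seg 1: a=-1, c=M1/2=209/170, d=(M2−M1)/(6·1)=-443/510, b=Δ1−h1·(2M1+M2)/6=163/255
seg 2: a=0, c=M2/2=-117/85, d=(M3−M2)/(6·3)=235/918, b=Δ2−h2·(2M2+M3)/6=251/510
seg 3: a=-4, c=M3/2=473/510, d=(M4−M3)/(6·3)=-473/4590, b=Δ3−h3·(2M3+M4)/6=-218/255
t_q=15/2 → seg 3, τ=3/2; S=-4+-218/255·τ+473/510·τ²+-473/4590·τ³=-4819/1360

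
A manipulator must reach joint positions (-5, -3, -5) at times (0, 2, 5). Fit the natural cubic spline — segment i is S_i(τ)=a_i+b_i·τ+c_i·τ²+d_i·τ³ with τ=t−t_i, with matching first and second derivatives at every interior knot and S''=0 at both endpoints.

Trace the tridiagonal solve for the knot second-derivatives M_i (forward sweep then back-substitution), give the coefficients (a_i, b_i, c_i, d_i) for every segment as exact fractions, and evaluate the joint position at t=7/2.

Δ: Δ0=1, Δ1=-2/3
row 1: diag=10, rhs=-10; c'=3/10, d'=-1
back: M1=-1
M: M0=0, M1=-1, M2=0
seg 0: a=-5, c=M0/2=0, d=(M1−M0)/(6·2)=-1/12, b=Δ0−h0·(2M0+M1)/6=4/3
seg 1: a=-3, c=M1/2=-1/2, d=(M2−M1)/(6·3)=1/18, b=Δ1−h1·(2M1+M2)/6=1/3
t_q=7/2 → seg 1, τ=3/2; S=-3+1/3·τ+-1/2·τ²+1/18·τ³=-55/16

  seg 0: a=-5 b=4/3 c=0 d=-1/12
  seg 1: a=-3 b=1/3 c=-1/2 d=1/18
S(7/2) = -55/16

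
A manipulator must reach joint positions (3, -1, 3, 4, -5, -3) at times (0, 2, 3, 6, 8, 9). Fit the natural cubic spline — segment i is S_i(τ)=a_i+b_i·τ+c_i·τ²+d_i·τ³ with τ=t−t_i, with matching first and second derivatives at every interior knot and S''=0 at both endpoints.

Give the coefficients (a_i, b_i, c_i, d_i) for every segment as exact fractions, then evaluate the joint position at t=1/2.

Δ: Δ0=-2, Δ1=4, Δ2=1/3, Δ3=-9/2, Δ4=2
row 1: diag=6, rhs=36; c'=1/6, d'=6
row 2: denom=8−1·1/6=47/6; d'=(-22−1·6)/(47/6)=-168/47
row 3: denom=10−3·18/47=416/47; d'=(-29−3·-168/47)/(416/47)=-859/416
row 4: denom=6−2·47/208=577/104; d'=(39−2·-859/416)/(577/104)=8971/1154
back: M4=8971/1154
back: M3=-859/416−47/208·8971/1154=-2205/577
back: M2=-168/47−18/47·-2205/577=-1218/577
back: M1=6−1/6·-1218/577=3665/577
M: M0=0, M1=3665/577, M2=-1218/577, M3=-2205/577, M4=8971/1154, M5=0
seg 0: a=3, c=M0/2=0, d=(M1−M0)/(6·2)=3665/6924, b=Δ0−h0·(2M0+M1)/6=-7127/1731
seg 1: a=-1, c=M1/2=3665/1154, d=(M2−M1)/(6·1)=-4883/3462, b=Δ1−h1·(2M1+M2)/6=3868/1731
seg 2: a=3, c=M2/2=-609/577, d=(M3−M2)/(6·3)=-329/3462, b=Δ2−h2·(2M2+M3)/6=15077/3462
seg 3: a=4, c=M3/2=-2205/1154, d=(M4−M3)/(6·2)=13381/13848, b=Δ3−h3·(2M3+M4)/6=-7865/1731
seg 4: a=-5, c=M4/2=8971/2308, d=(M5−M4)/(6·1)=-8971/6924, b=Δ4−h4·(2M4+M5)/6=-2047/3462
t_q=1/2 → seg 0, τ=1/2; S=3+-7127/1731·τ+0·τ²+3665/6924·τ³=18603/18464

  seg 0: a=3 b=-7127/1731 c=0 d=3665/6924
  seg 1: a=-1 b=3868/1731 c=3665/1154 d=-4883/3462
  seg 2: a=3 b=15077/3462 c=-609/577 d=-329/3462
  seg 3: a=4 b=-7865/1731 c=-2205/1154 d=13381/13848
  seg 4: a=-5 b=-2047/3462 c=8971/2308 d=-8971/6924
S(1/2) = 18603/18464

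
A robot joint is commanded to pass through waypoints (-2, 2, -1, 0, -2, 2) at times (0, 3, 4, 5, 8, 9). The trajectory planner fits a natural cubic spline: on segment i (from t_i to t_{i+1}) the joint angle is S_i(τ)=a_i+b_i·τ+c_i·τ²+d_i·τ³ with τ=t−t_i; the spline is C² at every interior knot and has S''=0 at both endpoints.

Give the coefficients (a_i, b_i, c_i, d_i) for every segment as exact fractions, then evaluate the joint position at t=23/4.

Δ: Δ0=4/3, Δ1=-3, Δ2=1, Δ3=-2/3, Δ4=4
row 1: diag=8, rhs=-26; c'=1/8, d'=-13/4
row 2: denom=4−1·1/8=31/8; d'=(24−1·-13/4)/(31/8)=218/31
row 3: denom=8−1·8/31=240/31; d'=(-10−1·218/31)/(240/31)=-11/5
row 4: denom=8−3·31/80=547/80; d'=(28−3·-11/5)/(547/80)=2768/547
back: M4=2768/547
back: M3=-11/5−31/80·2768/547=-2276/547
back: M2=218/31−8/31·-2276/547=4434/547
back: M1=-13/4−1/8·4434/547=-2332/547
M: M0=0, M1=-2332/547, M2=4434/547, M3=-2276/547, M4=2768/547, M5=0
seg 0: a=-2, c=M0/2=0, d=(M1−M0)/(6·3)=-1166/4923, b=Δ0−h0·(2M0+M1)/6=5686/1641
seg 1: a=2, c=M1/2=-1166/547, d=(M2−M1)/(6·1)=3383/1641, b=Δ1−h1·(2M1+M2)/6=-4808/1641
seg 2: a=-1, c=M2/2=2217/547, d=(M3−M2)/(6·1)=-3355/1641, b=Δ2−h2·(2M2+M3)/6=-1655/1641
seg 3: a=0, c=M3/2=-1138/547, d=(M4−M3)/(6·3)=2522/4923, b=Δ3−h3·(2M3+M4)/6=1582/1641
seg 4: a=-2, c=M4/2=1384/547, d=(M5−M4)/(6·1)=-1384/1641, b=Δ4−h4·(2M4+M5)/6=3796/1641
t_q=23/4 → seg 3, τ=3/4; S=0+1582/1641·τ+-1138/547·τ²+2522/4923·τ³=-4045/17504

  seg 0: a=-2 b=5686/1641 c=0 d=-1166/4923
  seg 1: a=2 b=-4808/1641 c=-1166/547 d=3383/1641
  seg 2: a=-1 b=-1655/1641 c=2217/547 d=-3355/1641
  seg 3: a=0 b=1582/1641 c=-1138/547 d=2522/4923
  seg 4: a=-2 b=3796/1641 c=1384/547 d=-1384/1641
S(23/4) = -4045/17504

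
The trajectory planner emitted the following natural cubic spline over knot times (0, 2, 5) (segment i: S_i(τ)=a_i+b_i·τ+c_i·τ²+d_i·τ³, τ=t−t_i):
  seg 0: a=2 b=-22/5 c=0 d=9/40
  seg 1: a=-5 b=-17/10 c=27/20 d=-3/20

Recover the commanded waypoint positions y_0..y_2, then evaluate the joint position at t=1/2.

y_0 = S_0(0) = a_0 = 2
y_1 = S_1(0) = a_1 = -5
y_2 = S_1(3) = -2
t_q=1/2 is in segment 0 (τ=1/2); S_0(τ)=-11/64

y_0=2 y_1=-5 y_2=-2
S(1/2) = -11/64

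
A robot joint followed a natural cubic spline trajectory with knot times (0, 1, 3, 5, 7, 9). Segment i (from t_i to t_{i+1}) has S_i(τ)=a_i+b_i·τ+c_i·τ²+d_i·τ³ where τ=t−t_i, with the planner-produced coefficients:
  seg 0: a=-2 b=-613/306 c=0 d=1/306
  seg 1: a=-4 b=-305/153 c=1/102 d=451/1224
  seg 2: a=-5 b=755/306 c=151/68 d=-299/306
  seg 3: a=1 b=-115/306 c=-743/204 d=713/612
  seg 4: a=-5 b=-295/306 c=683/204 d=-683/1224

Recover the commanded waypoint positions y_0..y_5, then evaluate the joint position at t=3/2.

y_0 = S_0(0) = a_0 = -2
y_1 = S_1(0) = a_1 = -4
y_2 = S_2(0) = a_2 = -5
y_3 = S_3(0) = a_3 = 1
y_4 = S_4(0) = a_4 = -5
y_5 = S_4(2) = 2
t_q=3/2 is in segment 1 (τ=1/2); S_1(τ)=-16151/3264

y_0=-2 y_1=-4 y_2=-5 y_3=1 y_4=-5 y_5=2
S(3/2) = -16151/3264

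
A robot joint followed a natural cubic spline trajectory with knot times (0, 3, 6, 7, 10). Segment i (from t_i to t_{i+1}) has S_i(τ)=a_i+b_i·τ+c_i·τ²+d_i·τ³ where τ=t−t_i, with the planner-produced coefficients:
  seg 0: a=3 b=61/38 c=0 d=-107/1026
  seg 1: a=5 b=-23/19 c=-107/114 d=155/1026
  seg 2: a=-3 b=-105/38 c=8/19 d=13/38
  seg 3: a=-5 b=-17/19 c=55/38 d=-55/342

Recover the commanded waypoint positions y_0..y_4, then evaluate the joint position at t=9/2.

y_0=3 y_1=5 y_2=-3 y_3=-5 y_4=1
S(9/2) = 481/304

y_0 = S_0(0) = a_0 = 3
y_1 = S_1(0) = a_1 = 5
y_2 = S_2(0) = a_2 = -3
y_3 = S_3(0) = a_3 = -5
y_4 = S_3(3) = 1
t_q=9/2 is in segment 1 (τ=3/2); S_1(τ)=481/304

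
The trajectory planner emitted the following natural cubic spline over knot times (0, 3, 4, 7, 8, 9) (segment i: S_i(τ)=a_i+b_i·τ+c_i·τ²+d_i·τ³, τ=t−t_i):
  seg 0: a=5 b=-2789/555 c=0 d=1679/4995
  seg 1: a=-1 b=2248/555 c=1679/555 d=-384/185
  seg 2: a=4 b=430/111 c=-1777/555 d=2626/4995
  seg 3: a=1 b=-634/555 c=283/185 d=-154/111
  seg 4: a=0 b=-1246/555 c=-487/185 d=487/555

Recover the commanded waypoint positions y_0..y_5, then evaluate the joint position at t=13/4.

y_0=5 y_1=-1 y_2=4 y_3=1 y_4=0 y_5=-4
S(13/4) = 501/2960

y_0 = S_0(0) = a_0 = 5
y_1 = S_1(0) = a_1 = -1
y_2 = S_2(0) = a_2 = 4
y_3 = S_3(0) = a_3 = 1
y_4 = S_4(0) = a_4 = 0
y_5 = S_4(1) = -4
t_q=13/4 is in segment 1 (τ=1/4); S_1(τ)=501/2960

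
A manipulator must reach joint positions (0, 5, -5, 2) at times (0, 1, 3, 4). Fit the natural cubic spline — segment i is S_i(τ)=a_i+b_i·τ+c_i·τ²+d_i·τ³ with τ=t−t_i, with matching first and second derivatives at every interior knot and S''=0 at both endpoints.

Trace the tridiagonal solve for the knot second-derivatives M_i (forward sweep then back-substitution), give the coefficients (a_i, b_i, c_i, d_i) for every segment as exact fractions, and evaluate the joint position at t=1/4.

  seg 0: a=0 b=61/8 c=0 d=-21/8
  seg 1: a=5 b=-1/4 c=-63/8 d=11/4
  seg 2: a=-5 b=5/4 c=69/8 d=-23/8
S(1/4) = 955/512

Δ: Δ0=5, Δ1=-5, Δ2=7
row 1: diag=6, rhs=-60; c'=1/3, d'=-10
row 2: denom=6−2·1/3=16/3; d'=(72−2·-10)/(16/3)=69/4
back: M2=69/4
back: M1=-10−1/3·69/4=-63/4
M: M0=0, M1=-63/4, M2=69/4, M3=0
seg 0: a=0, c=M0/2=0, d=(M1−M0)/(6·1)=-21/8, b=Δ0−h0·(2M0+M1)/6=61/8
seg 1: a=5, c=M1/2=-63/8, d=(M2−M1)/(6·2)=11/4, b=Δ1−h1·(2M1+M2)/6=-1/4
seg 2: a=-5, c=M2/2=69/8, d=(M3−M2)/(6·1)=-23/8, b=Δ2−h2·(2M2+M3)/6=5/4
t_q=1/4 → seg 0, τ=1/4; S=0+61/8·τ+0·τ²+-21/8·τ³=955/512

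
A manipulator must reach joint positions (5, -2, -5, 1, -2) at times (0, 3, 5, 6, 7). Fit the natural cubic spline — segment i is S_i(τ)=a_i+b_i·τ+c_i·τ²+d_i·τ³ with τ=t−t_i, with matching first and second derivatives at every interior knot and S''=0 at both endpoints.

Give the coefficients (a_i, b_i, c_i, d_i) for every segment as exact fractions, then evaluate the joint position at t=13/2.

Δ: Δ0=-7/3, Δ1=-3/2, Δ2=6, Δ3=-3
row 1: diag=10, rhs=5; c'=1/5, d'=1/2
row 2: denom=6−2·1/5=28/5; d'=(45−2·1/2)/(28/5)=55/7
row 3: denom=4−1·5/28=107/28; d'=(-54−1·55/7)/(107/28)=-1732/107
back: M3=-1732/107
back: M2=55/7−5/28·-1732/107=1150/107
back: M1=1/2−1/5·1150/107=-353/214
M: M0=0, M1=-353/214, M2=1150/107, M3=-1732/107, M4=0
seg 0: a=5, c=M0/2=0, d=(M1−M0)/(6·3)=-353/3852, b=Δ0−h0·(2M0+M1)/6=-1937/1284
seg 1: a=-2, c=M1/2=-353/428, d=(M2−M1)/(6·2)=2653/2568, b=Δ1−h1·(2M1+M2)/6=-2557/642
seg 2: a=-5, c=M2/2=575/107, d=(M3−M2)/(6·1)=-1441/321, b=Δ2−h2·(2M2+M3)/6=1642/321
seg 3: a=1, c=M3/2=-866/107, d=(M4−M3)/(6·1)=866/321, b=Δ3−h3·(2M3+M4)/6=769/321
t_q=13/2 → seg 3, τ=1/2; S=1+769/321·τ+-866/107·τ²+866/321·τ³=219/428

  seg 0: a=5 b=-1937/1284 c=0 d=-353/3852
  seg 1: a=-2 b=-2557/642 c=-353/428 d=2653/2568
  seg 2: a=-5 b=1642/321 c=575/107 d=-1441/321
  seg 3: a=1 b=769/321 c=-866/107 d=866/321
S(13/2) = 219/428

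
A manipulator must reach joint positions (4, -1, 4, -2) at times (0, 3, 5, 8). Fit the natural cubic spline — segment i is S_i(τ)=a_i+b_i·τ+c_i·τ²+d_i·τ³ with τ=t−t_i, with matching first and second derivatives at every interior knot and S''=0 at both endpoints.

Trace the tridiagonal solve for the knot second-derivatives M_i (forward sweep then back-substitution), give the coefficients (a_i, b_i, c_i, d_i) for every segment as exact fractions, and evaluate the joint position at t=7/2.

Δ: Δ0=-5/3, Δ1=5/2, Δ2=-2
row 1: diag=10, rhs=25; c'=1/5, d'=5/2
row 2: denom=10−2·1/5=48/5; d'=(-27−2·5/2)/(48/5)=-10/3
back: M2=-10/3
back: M1=5/2−1/5·-10/3=19/6
M: M0=0, M1=19/6, M2=-10/3, M3=0
seg 0: a=4, c=M0/2=0, d=(M1−M0)/(6·3)=19/108, b=Δ0−h0·(2M0+M1)/6=-13/4
seg 1: a=-1, c=M1/2=19/12, d=(M2−M1)/(6·2)=-13/24, b=Δ1−h1·(2M1+M2)/6=3/2
seg 2: a=4, c=M2/2=-5/3, d=(M3−M2)/(6·3)=5/27, b=Δ2−h2·(2M2+M3)/6=4/3
t_q=7/2 → seg 1, τ=1/2; S=-1+3/2·τ+19/12·τ²+-13/24·τ³=5/64

  seg 0: a=4 b=-13/4 c=0 d=19/108
  seg 1: a=-1 b=3/2 c=19/12 d=-13/24
  seg 2: a=4 b=4/3 c=-5/3 d=5/27
S(7/2) = 5/64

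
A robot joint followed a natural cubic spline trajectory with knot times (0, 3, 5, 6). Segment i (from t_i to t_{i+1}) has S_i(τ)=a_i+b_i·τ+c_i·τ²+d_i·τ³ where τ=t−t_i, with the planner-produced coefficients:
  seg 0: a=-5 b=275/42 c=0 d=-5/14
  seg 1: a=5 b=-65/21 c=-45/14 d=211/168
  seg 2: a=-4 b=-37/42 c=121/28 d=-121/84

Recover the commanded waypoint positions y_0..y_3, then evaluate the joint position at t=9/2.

y_0=-5 y_1=5 y_2=-4 y_3=-2
S(9/2) = -1181/448

y_0 = S_0(0) = a_0 = -5
y_1 = S_1(0) = a_1 = 5
y_2 = S_2(0) = a_2 = -4
y_3 = S_2(1) = -2
t_q=9/2 is in segment 1 (τ=3/2); S_1(τ)=-1181/448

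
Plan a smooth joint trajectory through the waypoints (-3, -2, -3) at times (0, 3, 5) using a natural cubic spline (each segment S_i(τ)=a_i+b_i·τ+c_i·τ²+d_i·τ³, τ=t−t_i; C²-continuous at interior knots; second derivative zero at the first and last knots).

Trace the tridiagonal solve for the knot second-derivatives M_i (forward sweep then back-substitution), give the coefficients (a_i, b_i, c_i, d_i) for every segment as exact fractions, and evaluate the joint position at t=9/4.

  seg 0: a=-3 b=7/12 c=0 d=-1/36
  seg 1: a=-2 b=-1/6 c=-1/4 d=1/24
S(9/4) = -513/256

Δ: Δ0=1/3, Δ1=-1/2
row 1: diag=10, rhs=-5; c'=1/5, d'=-1/2
back: M1=-1/2
M: M0=0, M1=-1/2, M2=0
seg 0: a=-3, c=M0/2=0, d=(M1−M0)/(6·3)=-1/36, b=Δ0−h0·(2M0+M1)/6=7/12
seg 1: a=-2, c=M1/2=-1/4, d=(M2−M1)/(6·2)=1/24, b=Δ1−h1·(2M1+M2)/6=-1/6
t_q=9/4 → seg 0, τ=9/4; S=-3+7/12·τ+0·τ²+-1/36·τ³=-513/256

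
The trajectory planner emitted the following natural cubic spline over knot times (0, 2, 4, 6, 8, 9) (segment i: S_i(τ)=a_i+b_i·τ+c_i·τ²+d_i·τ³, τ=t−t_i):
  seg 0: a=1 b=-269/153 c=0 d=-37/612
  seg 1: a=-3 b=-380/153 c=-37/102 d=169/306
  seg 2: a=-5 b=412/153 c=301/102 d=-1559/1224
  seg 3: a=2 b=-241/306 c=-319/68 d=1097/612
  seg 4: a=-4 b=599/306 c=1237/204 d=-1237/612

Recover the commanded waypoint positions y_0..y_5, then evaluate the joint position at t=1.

y_0 = S_0(0) = a_0 = 1
y_1 = S_1(0) = a_1 = -3
y_2 = S_2(0) = a_2 = -5
y_3 = S_3(0) = a_3 = 2
y_4 = S_4(0) = a_4 = -4
y_5 = S_4(1) = 2
t_q=1 is in segment 0 (τ=1); S_0(τ)=-167/204

y_0=1 y_1=-3 y_2=-5 y_3=2 y_4=-4 y_5=2
S(1) = -167/204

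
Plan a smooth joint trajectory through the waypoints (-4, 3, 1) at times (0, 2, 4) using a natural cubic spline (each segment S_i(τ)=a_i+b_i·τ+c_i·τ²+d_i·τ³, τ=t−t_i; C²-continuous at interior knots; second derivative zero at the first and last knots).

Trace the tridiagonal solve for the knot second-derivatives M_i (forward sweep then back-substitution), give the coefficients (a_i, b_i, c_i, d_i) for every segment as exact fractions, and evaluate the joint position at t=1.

  seg 0: a=-4 b=37/8 c=0 d=-9/32
  seg 1: a=3 b=5/4 c=-27/16 d=9/32
S(1) = 11/32

Δ: Δ0=7/2, Δ1=-1
row 1: diag=8, rhs=-27; c'=1/4, d'=-27/8
back: M1=-27/8
M: M0=0, M1=-27/8, M2=0
seg 0: a=-4, c=M0/2=0, d=(M1−M0)/(6·2)=-9/32, b=Δ0−h0·(2M0+M1)/6=37/8
seg 1: a=3, c=M1/2=-27/16, d=(M2−M1)/(6·2)=9/32, b=Δ1−h1·(2M1+M2)/6=5/4
t_q=1 → seg 0, τ=1; S=-4+37/8·τ+0·τ²+-9/32·τ³=11/32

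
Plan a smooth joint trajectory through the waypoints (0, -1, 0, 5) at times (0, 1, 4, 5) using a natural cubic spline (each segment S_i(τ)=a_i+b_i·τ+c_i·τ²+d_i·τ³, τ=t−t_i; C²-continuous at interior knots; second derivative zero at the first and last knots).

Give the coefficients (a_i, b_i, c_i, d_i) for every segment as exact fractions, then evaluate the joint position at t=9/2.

Δ: Δ0=-1, Δ1=1/3, Δ2=5
row 1: diag=8, rhs=8; c'=3/8, d'=1
row 2: denom=8−3·3/8=55/8; d'=(28−3·1)/(55/8)=40/11
back: M2=40/11
back: M1=1−3/8·40/11=-4/11
M: M0=0, M1=-4/11, M2=40/11, M3=0
seg 0: a=0, c=M0/2=0, d=(M1−M0)/(6·1)=-2/33, b=Δ0−h0·(2M0+M1)/6=-31/33
seg 1: a=-1, c=M1/2=-2/11, d=(M2−M1)/(6·3)=2/9, b=Δ1−h1·(2M1+M2)/6=-37/33
seg 2: a=0, c=M2/2=20/11, d=(M3−M2)/(6·1)=-20/33, b=Δ2−h2·(2M2+M3)/6=125/33
t_q=9/2 → seg 2, τ=1/2; S=0+125/33·τ+20/11·τ²+-20/33·τ³=25/11

  seg 0: a=0 b=-31/33 c=0 d=-2/33
  seg 1: a=-1 b=-37/33 c=-2/11 d=2/9
  seg 2: a=0 b=125/33 c=20/11 d=-20/33
S(9/2) = 25/11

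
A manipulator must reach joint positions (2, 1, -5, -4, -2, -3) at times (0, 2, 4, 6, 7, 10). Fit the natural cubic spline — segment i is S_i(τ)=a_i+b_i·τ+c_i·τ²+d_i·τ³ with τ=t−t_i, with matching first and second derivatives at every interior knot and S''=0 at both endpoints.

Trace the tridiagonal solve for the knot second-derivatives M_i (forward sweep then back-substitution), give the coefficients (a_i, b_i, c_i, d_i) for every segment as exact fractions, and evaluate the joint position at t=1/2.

  seg 0: a=2 b=736/1923 c=0 d=-3395/15384
  seg 1: a=1 b=-8713/3846 c=-3395/2564 d=920/1923
  seg 2: a=-5 b=-7003/3846 c=3965/2564 d=-2969/15384
  seg 3: a=-4 b=3940/1923 c=249/641 d=-841/1923
  seg 4: a=-2 b=2911/1923 c=-592/641 d=592/5769
S(1/2) = 88767/41024

Δ: Δ0=-1/2, Δ1=-3, Δ2=1/2, Δ3=2, Δ4=-1/3
row 1: diag=8, rhs=-15; c'=1/4, d'=-15/8
row 2: denom=8−2·1/4=15/2; d'=(21−2·-15/8)/(15/2)=33/10
row 3: denom=6−2·4/15=82/15; d'=(9−2·33/10)/(82/15)=18/41
row 4: denom=8−1·15/82=641/82; d'=(-14−1·18/41)/(641/82)=-1184/641
back: M4=-1184/641
back: M3=18/41−15/82·-1184/641=498/641
back: M2=33/10−4/15·498/641=3965/1282
back: M1=-15/8−1/4·3965/1282=-3395/1282
M: M0=0, M1=-3395/1282, M2=3965/1282, M3=498/641, M4=-1184/641, M5=0
seg 0: a=2, c=M0/2=0, d=(M1−M0)/(6·2)=-3395/15384, b=Δ0−h0·(2M0+M1)/6=736/1923
seg 1: a=1, c=M1/2=-3395/2564, d=(M2−M1)/(6·2)=920/1923, b=Δ1−h1·(2M1+M2)/6=-8713/3846
seg 2: a=-5, c=M2/2=3965/2564, d=(M3−M2)/(6·2)=-2969/15384, b=Δ2−h2·(2M2+M3)/6=-7003/3846
seg 3: a=-4, c=M3/2=249/641, d=(M4−M3)/(6·1)=-841/1923, b=Δ3−h3·(2M3+M4)/6=3940/1923
seg 4: a=-2, c=M4/2=-592/641, d=(M5−M4)/(6·3)=592/5769, b=Δ4−h4·(2M4+M5)/6=2911/1923
t_q=1/2 → seg 0, τ=1/2; S=2+736/1923·τ+0·τ²+-3395/15384·τ³=88767/41024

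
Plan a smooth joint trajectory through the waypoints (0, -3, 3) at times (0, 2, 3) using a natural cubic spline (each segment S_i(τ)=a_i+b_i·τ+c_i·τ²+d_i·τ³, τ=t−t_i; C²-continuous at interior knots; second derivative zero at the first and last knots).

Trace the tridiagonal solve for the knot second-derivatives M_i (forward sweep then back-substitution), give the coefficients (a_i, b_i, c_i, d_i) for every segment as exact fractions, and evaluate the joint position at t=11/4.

Δ: Δ0=-3/2, Δ1=6
row 1: diag=6, rhs=45; c'=1/6, d'=15/2
back: M1=15/2
M: M0=0, M1=15/2, M2=0
seg 0: a=0, c=M0/2=0, d=(M1−M0)/(6·2)=5/8, b=Δ0−h0·(2M0+M1)/6=-4
seg 1: a=-3, c=M1/2=15/4, d=(M2−M1)/(6·1)=-5/4, b=Δ1−h1·(2M1+M2)/6=7/2
t_q=11/4 → seg 1, τ=3/4; S=-3+7/2·τ+15/4·τ²+-5/4·τ³=309/256

  seg 0: a=0 b=-4 c=0 d=5/8
  seg 1: a=-3 b=7/2 c=15/4 d=-5/4
S(11/4) = 309/256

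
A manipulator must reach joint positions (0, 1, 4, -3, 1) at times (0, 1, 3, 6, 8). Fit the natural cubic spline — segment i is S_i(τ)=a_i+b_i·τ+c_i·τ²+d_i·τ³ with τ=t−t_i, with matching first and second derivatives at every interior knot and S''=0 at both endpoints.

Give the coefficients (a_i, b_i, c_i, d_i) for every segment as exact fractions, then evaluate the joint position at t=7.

Δ: Δ0=1, Δ1=3/2, Δ2=-7/3, Δ3=2
row 1: diag=6, rhs=3; c'=1/3, d'=1/2
row 2: denom=10−2·1/3=28/3; d'=(-23−2·1/2)/(28/3)=-18/7
row 3: denom=10−3·9/28=253/28; d'=(26−3·-18/7)/(253/28)=944/253
back: M3=944/253
back: M2=-18/7−9/28·944/253=-954/253
back: M1=1/2−1/3·-954/253=889/506
M: M0=0, M1=889/506, M2=-954/253, M3=944/253, M4=0
seg 0: a=0, c=M0/2=0, d=(M1−M0)/(6·1)=889/3036, b=Δ0−h0·(2M0+M1)/6=2147/3036
seg 1: a=1, c=M1/2=889/1012, d=(M2−M1)/(6·2)=-2797/6072, b=Δ1−h1·(2M1+M2)/6=2407/1518
seg 2: a=4, c=M2/2=-477/253, d=(M3−M2)/(6·3)=949/2277, b=Δ2−h2·(2M2+M3)/6=-325/759
seg 3: a=-3, c=M3/2=472/253, d=(M4−M3)/(6·2)=-236/759, b=Δ3−h3·(2M3+M4)/6=-370/759
t_q=7 → seg 3, τ=1; S=-3+-370/759·τ+472/253·τ²+-236/759·τ³=-489/253

  seg 0: a=0 b=2147/3036 c=0 d=889/3036
  seg 1: a=1 b=2407/1518 c=889/1012 d=-2797/6072
  seg 2: a=4 b=-325/759 c=-477/253 d=949/2277
  seg 3: a=-3 b=-370/759 c=472/253 d=-236/759
S(7) = -489/253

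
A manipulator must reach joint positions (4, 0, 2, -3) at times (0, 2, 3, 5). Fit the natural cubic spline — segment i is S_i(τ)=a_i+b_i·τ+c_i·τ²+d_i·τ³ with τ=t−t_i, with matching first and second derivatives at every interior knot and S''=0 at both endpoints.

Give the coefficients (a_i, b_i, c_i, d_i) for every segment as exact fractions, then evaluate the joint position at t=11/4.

  seg 0: a=4 b=-127/35 c=0 d=57/140
  seg 1: a=0 b=44/35 c=171/70 d=-17/10
  seg 2: a=2 b=73/70 c=-93/35 d=31/70
S(11/4) = 7167/4480

Δ: Δ0=-2, Δ1=2, Δ2=-5/2
row 1: diag=6, rhs=24; c'=1/6, d'=4
row 2: denom=6−1·1/6=35/6; d'=(-27−1·4)/(35/6)=-186/35
back: M2=-186/35
back: M1=4−1/6·-186/35=171/35
M: M0=0, M1=171/35, M2=-186/35, M3=0
seg 0: a=4, c=M0/2=0, d=(M1−M0)/(6·2)=57/140, b=Δ0−h0·(2M0+M1)/6=-127/35
seg 1: a=0, c=M1/2=171/70, d=(M2−M1)/(6·1)=-17/10, b=Δ1−h1·(2M1+M2)/6=44/35
seg 2: a=2, c=M2/2=-93/35, d=(M3−M2)/(6·2)=31/70, b=Δ2−h2·(2M2+M3)/6=73/70
t_q=11/4 → seg 1, τ=3/4; S=0+44/35·τ+171/70·τ²+-17/10·τ³=7167/4480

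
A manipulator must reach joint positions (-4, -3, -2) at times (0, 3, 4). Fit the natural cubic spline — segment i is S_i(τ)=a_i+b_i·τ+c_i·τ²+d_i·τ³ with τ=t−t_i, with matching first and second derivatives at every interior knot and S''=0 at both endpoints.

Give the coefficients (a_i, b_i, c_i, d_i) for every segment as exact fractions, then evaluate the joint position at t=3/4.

  seg 0: a=-4 b=1/12 c=0 d=1/36
  seg 1: a=-3 b=5/6 c=1/4 d=-1/12
S(3/4) = -1005/256

Δ: Δ0=1/3, Δ1=1
row 1: diag=8, rhs=4; c'=1/8, d'=1/2
back: M1=1/2
M: M0=0, M1=1/2, M2=0
seg 0: a=-4, c=M0/2=0, d=(M1−M0)/(6·3)=1/36, b=Δ0−h0·(2M0+M1)/6=1/12
seg 1: a=-3, c=M1/2=1/4, d=(M2−M1)/(6·1)=-1/12, b=Δ1−h1·(2M1+M2)/6=5/6
t_q=3/4 → seg 0, τ=3/4; S=-4+1/12·τ+0·τ²+1/36·τ³=-1005/256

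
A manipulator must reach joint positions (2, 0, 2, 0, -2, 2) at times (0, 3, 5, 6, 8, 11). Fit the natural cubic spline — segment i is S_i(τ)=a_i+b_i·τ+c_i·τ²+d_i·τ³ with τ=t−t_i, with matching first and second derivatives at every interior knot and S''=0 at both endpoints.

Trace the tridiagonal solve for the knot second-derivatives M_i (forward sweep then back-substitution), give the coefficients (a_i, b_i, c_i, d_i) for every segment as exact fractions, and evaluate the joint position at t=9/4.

  seg 0: a=2 b=-2347/1518 c=0 d=445/4554
  seg 1: a=0 b=829/759 c=445/506 d=-1405/3036
  seg 2: a=2 b=-716/759 c=-480/253 d=58/69
  seg 3: a=0 b=-1682/759 c=158/253 d=-25/3036
  seg 4: a=-2 b=139/759 c=291/506 d=-97/1518
S(9/4) = -11843/32384

Δ: Δ0=-2/3, Δ1=1, Δ2=-2, Δ3=-1, Δ4=4/3
row 1: diag=10, rhs=10; c'=1/5, d'=1
row 2: denom=6−2·1/5=28/5; d'=(-18−2·1)/(28/5)=-25/7
row 3: denom=6−1·5/28=163/28; d'=(6−1·-25/7)/(163/28)=268/163
row 4: denom=10−2·56/163=1518/163; d'=(14−2·268/163)/(1518/163)=291/253
back: M4=291/253
back: M3=268/163−56/163·291/253=316/253
back: M2=-25/7−5/28·316/253=-960/253
back: M1=1−1/5·-960/253=445/253
M: M0=0, M1=445/253, M2=-960/253, M3=316/253, M4=291/253, M5=0
seg 0: a=2, c=M0/2=0, d=(M1−M0)/(6·3)=445/4554, b=Δ0−h0·(2M0+M1)/6=-2347/1518
seg 1: a=0, c=M1/2=445/506, d=(M2−M1)/(6·2)=-1405/3036, b=Δ1−h1·(2M1+M2)/6=829/759
seg 2: a=2, c=M2/2=-480/253, d=(M3−M2)/(6·1)=58/69, b=Δ2−h2·(2M2+M3)/6=-716/759
seg 3: a=0, c=M3/2=158/253, d=(M4−M3)/(6·2)=-25/3036, b=Δ3−h3·(2M3+M4)/6=-1682/759
seg 4: a=-2, c=M4/2=291/506, d=(M5−M4)/(6·3)=-97/1518, b=Δ4−h4·(2M4+M5)/6=139/759
t_q=9/4 → seg 0, τ=9/4; S=2+-2347/1518·τ+0·τ²+445/4554·τ³=-11843/32384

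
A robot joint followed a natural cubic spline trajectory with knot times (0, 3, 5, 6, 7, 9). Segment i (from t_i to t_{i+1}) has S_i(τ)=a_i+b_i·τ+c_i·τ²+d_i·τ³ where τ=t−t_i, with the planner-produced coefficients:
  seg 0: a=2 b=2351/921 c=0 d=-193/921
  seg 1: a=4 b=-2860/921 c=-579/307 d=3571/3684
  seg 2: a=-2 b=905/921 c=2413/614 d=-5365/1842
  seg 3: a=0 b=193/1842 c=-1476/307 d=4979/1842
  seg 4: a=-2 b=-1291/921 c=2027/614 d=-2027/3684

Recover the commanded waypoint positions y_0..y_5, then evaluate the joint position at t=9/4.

y_0=2 y_1=4 y_2=-2 y_3=0 y_4=-2 y_5=4
S(9/4) = 105245/19648

y_0 = S_0(0) = a_0 = 2
y_1 = S_1(0) = a_1 = 4
y_2 = S_2(0) = a_2 = -2
y_3 = S_3(0) = a_3 = 0
y_4 = S_4(0) = a_4 = -2
y_5 = S_4(2) = 4
t_q=9/4 is in segment 0 (τ=9/4); S_0(τ)=105245/19648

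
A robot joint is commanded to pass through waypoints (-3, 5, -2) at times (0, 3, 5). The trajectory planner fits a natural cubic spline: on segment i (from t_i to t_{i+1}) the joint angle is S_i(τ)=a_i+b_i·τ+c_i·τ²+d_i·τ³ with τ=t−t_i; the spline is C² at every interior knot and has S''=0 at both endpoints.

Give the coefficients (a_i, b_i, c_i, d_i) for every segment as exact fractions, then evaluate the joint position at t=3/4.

Δ: Δ0=8/3, Δ1=-7/2
row 1: diag=10, rhs=-37; c'=1/5, d'=-37/10
back: M1=-37/10
M: M0=0, M1=-37/10, M2=0
seg 0: a=-3, c=M0/2=0, d=(M1−M0)/(6·3)=-37/180, b=Δ0−h0·(2M0+M1)/6=271/60
seg 1: a=5, c=M1/2=-37/20, d=(M2−M1)/(6·2)=37/120, b=Δ1−h1·(2M1+M2)/6=-31/30
t_q=3/4 → seg 0, τ=3/4; S=-3+271/60·τ+0·τ²+-37/180·τ³=77/256

  seg 0: a=-3 b=271/60 c=0 d=-37/180
  seg 1: a=5 b=-31/30 c=-37/20 d=37/120
S(3/4) = 77/256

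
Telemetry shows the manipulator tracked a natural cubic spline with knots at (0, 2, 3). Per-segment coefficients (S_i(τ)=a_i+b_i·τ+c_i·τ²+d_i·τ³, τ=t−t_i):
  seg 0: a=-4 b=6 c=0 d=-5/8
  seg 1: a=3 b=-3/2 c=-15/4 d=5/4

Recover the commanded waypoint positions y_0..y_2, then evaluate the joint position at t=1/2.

y_0=-4 y_1=3 y_2=-1
S(1/2) = -69/64

y_0 = S_0(0) = a_0 = -4
y_1 = S_1(0) = a_1 = 3
y_2 = S_1(1) = -1
t_q=1/2 is in segment 0 (τ=1/2); S_0(τ)=-69/64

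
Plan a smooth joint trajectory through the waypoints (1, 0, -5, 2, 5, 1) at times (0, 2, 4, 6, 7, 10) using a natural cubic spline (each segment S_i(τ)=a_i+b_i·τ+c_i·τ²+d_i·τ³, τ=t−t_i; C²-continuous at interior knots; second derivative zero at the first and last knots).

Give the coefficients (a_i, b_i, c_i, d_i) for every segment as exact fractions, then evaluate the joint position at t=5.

  seg 0: a=1 b=1829/3846 c=0 d=-469/1923
  seg 1: a=0 b=-9427/3846 c=-938/641 d=2767/3846
  seg 2: a=-5 b=1265/3846 c=1829/641 d=-1219/1923
  seg 3: a=2 b=15905/3846 c=-609/641 d=-713/3846
  seg 4: a=5 b=3229/1923 c=-1931/1282 d=1931/11538
S(5) = -3143/1282

Δ: Δ0=-1/2, Δ1=-5/2, Δ2=7/2, Δ3=3, Δ4=-4/3
row 1: diag=8, rhs=-12; c'=1/4, d'=-3/2
row 2: denom=8−2·1/4=15/2; d'=(36−2·-3/2)/(15/2)=26/5
row 3: denom=6−2·4/15=82/15; d'=(-3−2·26/5)/(82/15)=-201/82
row 4: denom=8−1·15/82=641/82; d'=(-26−1·-201/82)/(641/82)=-1931/641
back: M4=-1931/641
back: M3=-201/82−15/82·-1931/641=-1218/641
back: M2=26/5−4/15·-1218/641=3658/641
back: M1=-3/2−1/4·3658/641=-1876/641
M: M0=0, M1=-1876/641, M2=3658/641, M3=-1218/641, M4=-1931/641, M5=0
seg 0: a=1, c=M0/2=0, d=(M1−M0)/(6·2)=-469/1923, b=Δ0−h0·(2M0+M1)/6=1829/3846
seg 1: a=0, c=M1/2=-938/641, d=(M2−M1)/(6·2)=2767/3846, b=Δ1−h1·(2M1+M2)/6=-9427/3846
seg 2: a=-5, c=M2/2=1829/641, d=(M3−M2)/(6·2)=-1219/1923, b=Δ2−h2·(2M2+M3)/6=1265/3846
seg 3: a=2, c=M3/2=-609/641, d=(M4−M3)/(6·1)=-713/3846, b=Δ3−h3·(2M3+M4)/6=15905/3846
seg 4: a=5, c=M4/2=-1931/1282, d=(M5−M4)/(6·3)=1931/11538, b=Δ4−h4·(2M4+M5)/6=3229/1923
t_q=5 → seg 2, τ=1; S=-5+1265/3846·τ+1829/641·τ²+-1219/1923·τ³=-3143/1282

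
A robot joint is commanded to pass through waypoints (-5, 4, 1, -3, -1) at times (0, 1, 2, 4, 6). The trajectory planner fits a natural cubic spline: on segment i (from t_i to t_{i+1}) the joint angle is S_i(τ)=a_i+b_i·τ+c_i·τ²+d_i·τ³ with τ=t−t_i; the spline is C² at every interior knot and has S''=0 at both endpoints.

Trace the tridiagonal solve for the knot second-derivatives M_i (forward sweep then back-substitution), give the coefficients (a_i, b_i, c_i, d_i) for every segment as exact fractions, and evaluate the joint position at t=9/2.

Δ: Δ0=9, Δ1=-3, Δ2=-2, Δ3=1
row 1: diag=4, rhs=-72; c'=1/4, d'=-18
row 2: denom=6−1·1/4=23/4; d'=(6−1·-18)/(23/4)=96/23
row 3: denom=8−2·8/23=168/23; d'=(18−2·96/23)/(168/23)=37/28
back: M3=37/28
back: M2=96/23−8/23·37/28=26/7
back: M1=-18−1/4·26/7=-265/14
M: M0=0, M1=-265/14, M2=26/7, M3=37/28, M4=0
seg 0: a=-5, c=M0/2=0, d=(M1−M0)/(6·1)=-265/84, b=Δ0−h0·(2M0+M1)/6=1021/84
seg 1: a=4, c=M1/2=-265/28, d=(M2−M1)/(6·1)=317/84, b=Δ1−h1·(2M1+M2)/6=113/42
seg 2: a=1, c=M2/2=13/7, d=(M3−M2)/(6·2)=-67/336, b=Δ2−h2·(2M2+M3)/6=-59/12
seg 3: a=-3, c=M3/2=37/56, d=(M4−M3)/(6·2)=-37/336, b=Δ3−h3·(2M3+M4)/6=5/42
t_q=9/2 → seg 3, τ=1/2; S=-3+5/42·τ+37/56·τ²+-37/336·τ³=-357/128

  seg 0: a=-5 b=1021/84 c=0 d=-265/84
  seg 1: a=4 b=113/42 c=-265/28 d=317/84
  seg 2: a=1 b=-59/12 c=13/7 d=-67/336
  seg 3: a=-3 b=5/42 c=37/56 d=-37/336
S(9/2) = -357/128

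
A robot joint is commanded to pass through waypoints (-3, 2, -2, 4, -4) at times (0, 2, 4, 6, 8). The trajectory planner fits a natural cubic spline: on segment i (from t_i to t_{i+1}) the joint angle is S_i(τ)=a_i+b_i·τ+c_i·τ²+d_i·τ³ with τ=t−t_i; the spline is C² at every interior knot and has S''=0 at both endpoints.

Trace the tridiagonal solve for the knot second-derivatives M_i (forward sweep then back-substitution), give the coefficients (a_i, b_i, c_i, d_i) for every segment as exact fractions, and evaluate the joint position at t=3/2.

Δ: Δ0=5/2, Δ1=-2, Δ2=3, Δ3=-4
row 1: diag=8, rhs=-27; c'=1/4, d'=-27/8
row 2: denom=8−2·1/4=15/2; d'=(30−2·-27/8)/(15/2)=49/10
row 3: denom=8−2·4/15=112/15; d'=(-42−2·49/10)/(112/15)=-111/16
back: M3=-111/16
back: M2=49/10−4/15·-111/16=27/4
back: M1=-27/8−1/4·27/4=-81/16
M: M0=0, M1=-81/16, M2=27/4, M3=-111/16, M4=0
seg 0: a=-3, c=M0/2=0, d=(M1−M0)/(6·2)=-27/64, b=Δ0−h0·(2M0+M1)/6=67/16
seg 1: a=2, c=M1/2=-81/32, d=(M2−M1)/(6·2)=63/64, b=Δ1−h1·(2M1+M2)/6=-7/8
seg 2: a=-2, c=M2/2=27/8, d=(M3−M2)/(6·2)=-73/64, b=Δ2−h2·(2M2+M3)/6=13/16
seg 3: a=4, c=M3/2=-111/32, d=(M4−M3)/(6·2)=37/64, b=Δ3−h3·(2M3+M4)/6=5/8
t_q=3/2 → seg 0, τ=3/2; S=-3+67/16·τ+0·τ²+-27/64·τ³=951/512

  seg 0: a=-3 b=67/16 c=0 d=-27/64
  seg 1: a=2 b=-7/8 c=-81/32 d=63/64
  seg 2: a=-2 b=13/16 c=27/8 d=-73/64
  seg 3: a=4 b=5/8 c=-111/32 d=37/64
S(3/2) = 951/512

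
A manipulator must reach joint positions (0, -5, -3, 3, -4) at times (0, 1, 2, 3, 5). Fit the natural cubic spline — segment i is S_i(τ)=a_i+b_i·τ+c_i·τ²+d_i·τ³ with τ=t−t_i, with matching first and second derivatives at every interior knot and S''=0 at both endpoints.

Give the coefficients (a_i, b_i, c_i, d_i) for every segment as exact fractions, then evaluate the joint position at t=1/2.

Δ: Δ0=-5, Δ1=2, Δ2=6, Δ3=-7/2
row 1: diag=4, rhs=42; c'=1/4, d'=21/2
row 2: denom=4−1·1/4=15/4; d'=(24−1·21/2)/(15/4)=18/5
row 3: denom=6−1·4/15=86/15; d'=(-57−1·18/5)/(86/15)=-909/86
back: M3=-909/86
back: M2=18/5−4/15·-909/86=276/43
back: M1=21/2−1/4·276/43=765/86
M: M0=0, M1=765/86, M2=276/43, M3=-909/86, M4=0
seg 0: a=0, c=M0/2=0, d=(M1−M0)/(6·1)=255/172, b=Δ0−h0·(2M0+M1)/6=-1115/172
seg 1: a=-5, c=M1/2=765/172, d=(M2−M1)/(6·1)=-71/172, b=Δ1−h1·(2M1+M2)/6=-175/86
seg 2: a=-3, c=M2/2=138/43, d=(M3−M2)/(6·1)=-487/172, b=Δ2−h2·(2M2+M3)/6=967/172
seg 3: a=3, c=M3/2=-909/172, d=(M4−M3)/(6·2)=303/344, b=Δ3−h3·(2M3+M4)/6=305/86
t_q=1/2 → seg 0, τ=1/2; S=0+-1115/172·τ+0·τ²+255/172·τ³=-4205/1376

  seg 0: a=0 b=-1115/172 c=0 d=255/172
  seg 1: a=-5 b=-175/86 c=765/172 d=-71/172
  seg 2: a=-3 b=967/172 c=138/43 d=-487/172
  seg 3: a=3 b=305/86 c=-909/172 d=303/344
S(1/2) = -4205/1376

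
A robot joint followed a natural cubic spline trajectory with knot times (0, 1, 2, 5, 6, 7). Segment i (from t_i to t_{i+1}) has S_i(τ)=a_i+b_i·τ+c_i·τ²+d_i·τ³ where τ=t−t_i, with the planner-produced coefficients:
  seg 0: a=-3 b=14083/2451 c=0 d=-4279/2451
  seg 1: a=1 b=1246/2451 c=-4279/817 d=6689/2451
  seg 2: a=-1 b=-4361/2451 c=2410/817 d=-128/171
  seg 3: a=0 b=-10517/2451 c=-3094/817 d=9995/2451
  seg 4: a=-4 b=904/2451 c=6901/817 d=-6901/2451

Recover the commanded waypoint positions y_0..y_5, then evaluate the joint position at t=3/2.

y_0 = S_0(0) = a_0 = -3
y_1 = S_1(0) = a_1 = 1
y_2 = S_2(0) = a_2 = -1
y_3 = S_3(0) = a_3 = 0
y_4 = S_4(0) = a_4 = -4
y_5 = S_4(1) = 2
t_q=3/2 is in segment 1 (τ=1/2); S_1(τ)=1869/6536

y_0=-3 y_1=1 y_2=-1 y_3=0 y_4=-4 y_5=2
S(3/2) = 1869/6536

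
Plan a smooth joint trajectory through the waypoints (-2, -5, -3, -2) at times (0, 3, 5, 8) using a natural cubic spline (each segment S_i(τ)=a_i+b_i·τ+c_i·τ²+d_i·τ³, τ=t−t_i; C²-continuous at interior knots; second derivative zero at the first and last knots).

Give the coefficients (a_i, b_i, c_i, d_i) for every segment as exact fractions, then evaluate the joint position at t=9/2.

  seg 0: a=-2 b=-5/3 c=0 d=2/27
  seg 1: a=-5 b=1/3 c=2/3 d=-1/6
  seg 2: a=-3 b=1 c=-1/3 d=1/27
S(9/2) = -57/16

Δ: Δ0=-1, Δ1=1, Δ2=1/3
row 1: diag=10, rhs=12; c'=1/5, d'=6/5
row 2: denom=10−2·1/5=48/5; d'=(-4−2·6/5)/(48/5)=-2/3
back: M2=-2/3
back: M1=6/5−1/5·-2/3=4/3
M: M0=0, M1=4/3, M2=-2/3, M3=0
seg 0: a=-2, c=M0/2=0, d=(M1−M0)/(6·3)=2/27, b=Δ0−h0·(2M0+M1)/6=-5/3
seg 1: a=-5, c=M1/2=2/3, d=(M2−M1)/(6·2)=-1/6, b=Δ1−h1·(2M1+M2)/6=1/3
seg 2: a=-3, c=M2/2=-1/3, d=(M3−M2)/(6·3)=1/27, b=Δ2−h2·(2M2+M3)/6=1
t_q=9/2 → seg 1, τ=3/2; S=-5+1/3·τ+2/3·τ²+-1/6·τ³=-57/16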